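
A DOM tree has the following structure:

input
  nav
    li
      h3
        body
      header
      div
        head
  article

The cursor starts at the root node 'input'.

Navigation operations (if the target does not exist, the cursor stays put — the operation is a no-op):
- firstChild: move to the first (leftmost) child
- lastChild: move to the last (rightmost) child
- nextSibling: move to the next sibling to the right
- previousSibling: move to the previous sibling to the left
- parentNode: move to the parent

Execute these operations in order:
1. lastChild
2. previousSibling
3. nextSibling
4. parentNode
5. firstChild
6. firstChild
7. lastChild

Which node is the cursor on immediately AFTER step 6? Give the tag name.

After 1 (lastChild): article
After 2 (previousSibling): nav
After 3 (nextSibling): article
After 4 (parentNode): input
After 5 (firstChild): nav
After 6 (firstChild): li

Answer: li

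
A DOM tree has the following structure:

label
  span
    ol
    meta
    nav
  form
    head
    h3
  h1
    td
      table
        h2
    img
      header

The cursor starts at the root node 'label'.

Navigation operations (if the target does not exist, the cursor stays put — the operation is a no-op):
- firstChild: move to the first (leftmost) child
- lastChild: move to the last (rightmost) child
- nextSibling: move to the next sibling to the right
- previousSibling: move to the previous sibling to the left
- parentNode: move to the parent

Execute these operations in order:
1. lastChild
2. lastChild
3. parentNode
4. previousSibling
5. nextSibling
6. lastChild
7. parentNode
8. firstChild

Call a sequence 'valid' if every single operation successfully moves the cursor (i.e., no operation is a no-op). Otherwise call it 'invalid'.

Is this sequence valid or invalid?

After 1 (lastChild): h1
After 2 (lastChild): img
After 3 (parentNode): h1
After 4 (previousSibling): form
After 5 (nextSibling): h1
After 6 (lastChild): img
After 7 (parentNode): h1
After 8 (firstChild): td

Answer: valid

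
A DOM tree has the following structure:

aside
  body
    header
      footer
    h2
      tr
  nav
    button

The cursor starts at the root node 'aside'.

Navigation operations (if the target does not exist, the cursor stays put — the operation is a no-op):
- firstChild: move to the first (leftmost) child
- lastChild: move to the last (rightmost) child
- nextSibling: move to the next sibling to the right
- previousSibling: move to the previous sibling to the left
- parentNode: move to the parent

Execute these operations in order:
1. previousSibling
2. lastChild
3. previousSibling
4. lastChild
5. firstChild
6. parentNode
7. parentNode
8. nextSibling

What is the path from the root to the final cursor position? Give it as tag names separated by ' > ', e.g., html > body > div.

After 1 (previousSibling): aside (no-op, stayed)
After 2 (lastChild): nav
After 3 (previousSibling): body
After 4 (lastChild): h2
After 5 (firstChild): tr
After 6 (parentNode): h2
After 7 (parentNode): body
After 8 (nextSibling): nav

Answer: aside > nav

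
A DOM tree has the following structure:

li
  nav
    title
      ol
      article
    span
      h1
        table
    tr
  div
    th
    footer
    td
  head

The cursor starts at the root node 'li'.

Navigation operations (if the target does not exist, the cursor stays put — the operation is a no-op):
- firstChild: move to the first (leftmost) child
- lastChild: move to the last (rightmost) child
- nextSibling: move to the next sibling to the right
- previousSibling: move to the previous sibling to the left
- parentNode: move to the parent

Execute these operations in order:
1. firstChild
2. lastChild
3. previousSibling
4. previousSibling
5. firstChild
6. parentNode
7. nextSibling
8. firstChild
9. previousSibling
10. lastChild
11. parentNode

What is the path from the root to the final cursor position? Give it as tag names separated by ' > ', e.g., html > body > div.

Answer: li > nav > span > h1

Derivation:
After 1 (firstChild): nav
After 2 (lastChild): tr
After 3 (previousSibling): span
After 4 (previousSibling): title
After 5 (firstChild): ol
After 6 (parentNode): title
After 7 (nextSibling): span
After 8 (firstChild): h1
After 9 (previousSibling): h1 (no-op, stayed)
After 10 (lastChild): table
After 11 (parentNode): h1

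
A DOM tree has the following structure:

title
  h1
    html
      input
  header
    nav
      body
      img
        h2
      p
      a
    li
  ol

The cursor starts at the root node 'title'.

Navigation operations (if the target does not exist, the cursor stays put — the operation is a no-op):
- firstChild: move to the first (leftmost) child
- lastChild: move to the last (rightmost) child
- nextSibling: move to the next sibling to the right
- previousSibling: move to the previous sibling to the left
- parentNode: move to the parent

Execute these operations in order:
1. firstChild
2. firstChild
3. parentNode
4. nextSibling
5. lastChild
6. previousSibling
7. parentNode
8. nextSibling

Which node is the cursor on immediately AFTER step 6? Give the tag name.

After 1 (firstChild): h1
After 2 (firstChild): html
After 3 (parentNode): h1
After 4 (nextSibling): header
After 5 (lastChild): li
After 6 (previousSibling): nav

Answer: nav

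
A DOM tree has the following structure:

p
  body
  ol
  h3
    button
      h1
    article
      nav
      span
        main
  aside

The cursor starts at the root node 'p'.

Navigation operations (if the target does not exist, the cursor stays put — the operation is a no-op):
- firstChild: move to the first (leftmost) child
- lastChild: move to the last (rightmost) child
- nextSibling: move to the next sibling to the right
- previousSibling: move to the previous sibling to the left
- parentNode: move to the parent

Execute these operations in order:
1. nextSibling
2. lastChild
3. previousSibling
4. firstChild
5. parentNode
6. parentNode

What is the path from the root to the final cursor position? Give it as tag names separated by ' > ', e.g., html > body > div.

After 1 (nextSibling): p (no-op, stayed)
After 2 (lastChild): aside
After 3 (previousSibling): h3
After 4 (firstChild): button
After 5 (parentNode): h3
After 6 (parentNode): p

Answer: p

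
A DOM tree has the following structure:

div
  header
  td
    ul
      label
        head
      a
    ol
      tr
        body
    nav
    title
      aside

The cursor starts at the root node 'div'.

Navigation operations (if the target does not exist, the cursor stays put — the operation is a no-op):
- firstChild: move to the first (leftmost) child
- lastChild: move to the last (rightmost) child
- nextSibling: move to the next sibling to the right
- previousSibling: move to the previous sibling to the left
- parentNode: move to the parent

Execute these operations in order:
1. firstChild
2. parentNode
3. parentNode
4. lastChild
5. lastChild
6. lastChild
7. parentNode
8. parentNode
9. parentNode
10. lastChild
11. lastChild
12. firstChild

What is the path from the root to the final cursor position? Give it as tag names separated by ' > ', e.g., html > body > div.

Answer: div > td > title > aside

Derivation:
After 1 (firstChild): header
After 2 (parentNode): div
After 3 (parentNode): div (no-op, stayed)
After 4 (lastChild): td
After 5 (lastChild): title
After 6 (lastChild): aside
After 7 (parentNode): title
After 8 (parentNode): td
After 9 (parentNode): div
After 10 (lastChild): td
After 11 (lastChild): title
After 12 (firstChild): aside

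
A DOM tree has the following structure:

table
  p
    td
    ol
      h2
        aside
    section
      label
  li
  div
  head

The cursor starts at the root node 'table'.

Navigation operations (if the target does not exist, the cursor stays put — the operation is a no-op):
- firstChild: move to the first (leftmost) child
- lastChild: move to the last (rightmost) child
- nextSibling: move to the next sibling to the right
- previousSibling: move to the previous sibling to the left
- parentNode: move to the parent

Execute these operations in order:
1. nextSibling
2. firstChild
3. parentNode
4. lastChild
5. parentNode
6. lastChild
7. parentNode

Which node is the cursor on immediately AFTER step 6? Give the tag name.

After 1 (nextSibling): table (no-op, stayed)
After 2 (firstChild): p
After 3 (parentNode): table
After 4 (lastChild): head
After 5 (parentNode): table
After 6 (lastChild): head

Answer: head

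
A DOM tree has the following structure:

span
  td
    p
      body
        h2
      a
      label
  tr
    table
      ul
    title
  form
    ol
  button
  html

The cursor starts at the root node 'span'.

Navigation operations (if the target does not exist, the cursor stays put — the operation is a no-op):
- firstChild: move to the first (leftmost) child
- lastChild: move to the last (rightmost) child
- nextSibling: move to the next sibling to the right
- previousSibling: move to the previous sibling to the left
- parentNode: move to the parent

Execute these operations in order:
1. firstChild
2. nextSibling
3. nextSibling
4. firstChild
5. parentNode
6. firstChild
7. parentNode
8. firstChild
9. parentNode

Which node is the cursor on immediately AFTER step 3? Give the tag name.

Answer: form

Derivation:
After 1 (firstChild): td
After 2 (nextSibling): tr
After 3 (nextSibling): form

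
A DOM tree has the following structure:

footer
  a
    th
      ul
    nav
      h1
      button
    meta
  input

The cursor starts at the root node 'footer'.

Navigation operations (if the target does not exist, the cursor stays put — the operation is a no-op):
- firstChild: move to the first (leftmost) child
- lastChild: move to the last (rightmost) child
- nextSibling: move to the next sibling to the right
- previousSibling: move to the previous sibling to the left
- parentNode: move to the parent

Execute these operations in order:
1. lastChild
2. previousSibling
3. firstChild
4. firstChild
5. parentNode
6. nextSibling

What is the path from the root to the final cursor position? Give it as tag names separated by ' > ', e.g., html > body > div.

Answer: footer > a > nav

Derivation:
After 1 (lastChild): input
After 2 (previousSibling): a
After 3 (firstChild): th
After 4 (firstChild): ul
After 5 (parentNode): th
After 6 (nextSibling): nav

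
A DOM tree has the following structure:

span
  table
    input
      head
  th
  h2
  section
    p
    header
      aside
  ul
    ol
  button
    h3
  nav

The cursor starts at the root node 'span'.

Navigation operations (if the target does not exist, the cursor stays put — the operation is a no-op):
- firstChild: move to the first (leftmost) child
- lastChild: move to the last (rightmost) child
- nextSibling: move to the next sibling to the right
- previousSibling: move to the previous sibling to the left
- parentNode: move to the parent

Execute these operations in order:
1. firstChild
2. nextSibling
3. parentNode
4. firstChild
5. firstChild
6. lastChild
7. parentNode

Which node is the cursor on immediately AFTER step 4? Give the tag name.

After 1 (firstChild): table
After 2 (nextSibling): th
After 3 (parentNode): span
After 4 (firstChild): table

Answer: table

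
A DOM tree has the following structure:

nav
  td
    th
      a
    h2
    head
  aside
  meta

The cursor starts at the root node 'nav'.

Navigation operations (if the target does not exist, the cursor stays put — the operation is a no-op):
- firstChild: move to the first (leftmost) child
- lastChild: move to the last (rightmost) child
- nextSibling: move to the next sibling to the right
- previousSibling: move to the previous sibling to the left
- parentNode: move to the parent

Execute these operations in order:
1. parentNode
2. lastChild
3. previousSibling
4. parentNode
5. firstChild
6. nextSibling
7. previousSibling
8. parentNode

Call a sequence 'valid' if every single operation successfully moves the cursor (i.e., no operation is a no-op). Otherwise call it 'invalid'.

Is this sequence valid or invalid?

Answer: invalid

Derivation:
After 1 (parentNode): nav (no-op, stayed)
After 2 (lastChild): meta
After 3 (previousSibling): aside
After 4 (parentNode): nav
After 5 (firstChild): td
After 6 (nextSibling): aside
After 7 (previousSibling): td
After 8 (parentNode): nav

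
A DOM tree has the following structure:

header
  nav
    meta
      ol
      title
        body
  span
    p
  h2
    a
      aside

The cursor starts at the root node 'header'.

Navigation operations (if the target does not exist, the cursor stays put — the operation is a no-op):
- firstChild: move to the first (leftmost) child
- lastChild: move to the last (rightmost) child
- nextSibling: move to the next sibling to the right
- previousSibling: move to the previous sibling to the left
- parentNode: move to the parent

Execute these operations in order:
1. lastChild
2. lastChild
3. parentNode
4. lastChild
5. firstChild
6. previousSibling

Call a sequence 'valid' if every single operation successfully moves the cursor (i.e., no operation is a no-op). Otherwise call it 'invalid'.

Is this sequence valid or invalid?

After 1 (lastChild): h2
After 2 (lastChild): a
After 3 (parentNode): h2
After 4 (lastChild): a
After 5 (firstChild): aside
After 6 (previousSibling): aside (no-op, stayed)

Answer: invalid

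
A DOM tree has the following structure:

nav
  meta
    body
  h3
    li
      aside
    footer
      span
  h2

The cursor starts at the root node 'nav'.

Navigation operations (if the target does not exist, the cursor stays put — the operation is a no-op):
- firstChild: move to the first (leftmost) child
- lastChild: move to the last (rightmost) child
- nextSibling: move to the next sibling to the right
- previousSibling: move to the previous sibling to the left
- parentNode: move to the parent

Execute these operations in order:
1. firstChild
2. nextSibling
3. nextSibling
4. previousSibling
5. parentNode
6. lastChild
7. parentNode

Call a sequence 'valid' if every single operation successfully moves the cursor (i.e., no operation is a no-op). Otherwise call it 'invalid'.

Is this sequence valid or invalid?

Answer: valid

Derivation:
After 1 (firstChild): meta
After 2 (nextSibling): h3
After 3 (nextSibling): h2
After 4 (previousSibling): h3
After 5 (parentNode): nav
After 6 (lastChild): h2
After 7 (parentNode): nav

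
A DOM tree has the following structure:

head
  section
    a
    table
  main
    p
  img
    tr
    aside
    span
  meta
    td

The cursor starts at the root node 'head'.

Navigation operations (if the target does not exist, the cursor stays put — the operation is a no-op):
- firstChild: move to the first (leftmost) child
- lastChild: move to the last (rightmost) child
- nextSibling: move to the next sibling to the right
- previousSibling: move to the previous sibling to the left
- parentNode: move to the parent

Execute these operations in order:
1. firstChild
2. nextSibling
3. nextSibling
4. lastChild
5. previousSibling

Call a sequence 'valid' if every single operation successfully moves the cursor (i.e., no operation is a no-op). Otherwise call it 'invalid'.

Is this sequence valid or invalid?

Answer: valid

Derivation:
After 1 (firstChild): section
After 2 (nextSibling): main
After 3 (nextSibling): img
After 4 (lastChild): span
After 5 (previousSibling): aside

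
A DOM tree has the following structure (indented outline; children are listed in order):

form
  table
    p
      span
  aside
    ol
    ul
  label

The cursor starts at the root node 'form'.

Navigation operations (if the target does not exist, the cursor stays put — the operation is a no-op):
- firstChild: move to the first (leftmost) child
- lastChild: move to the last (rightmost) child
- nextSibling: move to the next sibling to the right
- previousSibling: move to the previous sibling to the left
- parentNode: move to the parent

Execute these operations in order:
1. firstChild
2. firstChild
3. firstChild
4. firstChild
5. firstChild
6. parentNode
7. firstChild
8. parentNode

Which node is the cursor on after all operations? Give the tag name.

Answer: p

Derivation:
After 1 (firstChild): table
After 2 (firstChild): p
After 3 (firstChild): span
After 4 (firstChild): span (no-op, stayed)
After 5 (firstChild): span (no-op, stayed)
After 6 (parentNode): p
After 7 (firstChild): span
After 8 (parentNode): p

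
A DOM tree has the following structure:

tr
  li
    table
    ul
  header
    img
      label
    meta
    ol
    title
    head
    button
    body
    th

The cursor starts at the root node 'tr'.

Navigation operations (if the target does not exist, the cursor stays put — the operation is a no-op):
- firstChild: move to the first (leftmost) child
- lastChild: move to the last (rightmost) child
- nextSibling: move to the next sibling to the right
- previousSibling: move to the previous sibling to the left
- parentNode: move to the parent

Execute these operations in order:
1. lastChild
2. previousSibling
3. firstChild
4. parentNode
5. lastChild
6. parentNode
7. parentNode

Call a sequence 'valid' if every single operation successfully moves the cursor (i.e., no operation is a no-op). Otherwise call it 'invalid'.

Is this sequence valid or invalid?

After 1 (lastChild): header
After 2 (previousSibling): li
After 3 (firstChild): table
After 4 (parentNode): li
After 5 (lastChild): ul
After 6 (parentNode): li
After 7 (parentNode): tr

Answer: valid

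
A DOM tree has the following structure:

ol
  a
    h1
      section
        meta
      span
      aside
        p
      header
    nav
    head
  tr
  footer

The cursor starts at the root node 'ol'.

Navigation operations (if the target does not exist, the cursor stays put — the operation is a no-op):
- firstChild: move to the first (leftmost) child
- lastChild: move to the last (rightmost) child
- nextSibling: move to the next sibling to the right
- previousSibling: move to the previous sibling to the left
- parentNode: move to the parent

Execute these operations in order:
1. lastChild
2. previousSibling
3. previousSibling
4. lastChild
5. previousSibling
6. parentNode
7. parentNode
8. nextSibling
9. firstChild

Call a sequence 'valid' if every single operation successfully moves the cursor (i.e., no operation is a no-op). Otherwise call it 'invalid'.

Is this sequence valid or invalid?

Answer: invalid

Derivation:
After 1 (lastChild): footer
After 2 (previousSibling): tr
After 3 (previousSibling): a
After 4 (lastChild): head
After 5 (previousSibling): nav
After 6 (parentNode): a
After 7 (parentNode): ol
After 8 (nextSibling): ol (no-op, stayed)
After 9 (firstChild): a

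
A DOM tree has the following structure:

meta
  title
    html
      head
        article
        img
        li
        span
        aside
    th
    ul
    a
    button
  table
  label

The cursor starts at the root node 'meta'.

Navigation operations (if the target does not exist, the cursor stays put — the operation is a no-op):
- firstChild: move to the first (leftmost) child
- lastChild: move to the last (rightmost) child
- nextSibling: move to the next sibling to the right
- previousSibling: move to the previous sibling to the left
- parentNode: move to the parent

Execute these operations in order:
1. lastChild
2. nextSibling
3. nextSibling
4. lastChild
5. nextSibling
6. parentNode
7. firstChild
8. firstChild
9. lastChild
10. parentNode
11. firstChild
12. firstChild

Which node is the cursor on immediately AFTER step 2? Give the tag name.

Answer: label

Derivation:
After 1 (lastChild): label
After 2 (nextSibling): label (no-op, stayed)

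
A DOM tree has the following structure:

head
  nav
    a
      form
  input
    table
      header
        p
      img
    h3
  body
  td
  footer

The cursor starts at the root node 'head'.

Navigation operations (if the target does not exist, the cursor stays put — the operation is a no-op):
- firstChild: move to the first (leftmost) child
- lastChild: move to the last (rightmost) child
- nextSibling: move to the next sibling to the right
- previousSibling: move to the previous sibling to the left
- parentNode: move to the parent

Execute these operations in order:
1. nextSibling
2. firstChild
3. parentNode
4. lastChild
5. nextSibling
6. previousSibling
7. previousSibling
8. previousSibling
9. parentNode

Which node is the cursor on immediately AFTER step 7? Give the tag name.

Answer: body

Derivation:
After 1 (nextSibling): head (no-op, stayed)
After 2 (firstChild): nav
After 3 (parentNode): head
After 4 (lastChild): footer
After 5 (nextSibling): footer (no-op, stayed)
After 6 (previousSibling): td
After 7 (previousSibling): body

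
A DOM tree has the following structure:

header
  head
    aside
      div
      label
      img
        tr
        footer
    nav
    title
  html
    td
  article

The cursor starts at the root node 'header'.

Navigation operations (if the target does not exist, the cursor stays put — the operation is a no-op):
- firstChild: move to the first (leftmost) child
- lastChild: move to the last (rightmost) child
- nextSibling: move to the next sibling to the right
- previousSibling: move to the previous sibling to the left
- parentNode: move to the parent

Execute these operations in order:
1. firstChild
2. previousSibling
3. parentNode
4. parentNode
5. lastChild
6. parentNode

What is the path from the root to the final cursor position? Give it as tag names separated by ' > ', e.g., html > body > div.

After 1 (firstChild): head
After 2 (previousSibling): head (no-op, stayed)
After 3 (parentNode): header
After 4 (parentNode): header (no-op, stayed)
After 5 (lastChild): article
After 6 (parentNode): header

Answer: header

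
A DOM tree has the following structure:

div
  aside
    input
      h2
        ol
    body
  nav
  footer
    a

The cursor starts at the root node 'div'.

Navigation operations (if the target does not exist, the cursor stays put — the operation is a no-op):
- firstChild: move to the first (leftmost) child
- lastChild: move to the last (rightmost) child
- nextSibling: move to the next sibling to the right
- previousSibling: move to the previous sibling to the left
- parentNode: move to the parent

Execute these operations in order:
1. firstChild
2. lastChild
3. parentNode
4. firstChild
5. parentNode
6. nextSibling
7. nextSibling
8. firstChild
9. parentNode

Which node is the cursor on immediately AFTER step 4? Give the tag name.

Answer: input

Derivation:
After 1 (firstChild): aside
After 2 (lastChild): body
After 3 (parentNode): aside
After 4 (firstChild): input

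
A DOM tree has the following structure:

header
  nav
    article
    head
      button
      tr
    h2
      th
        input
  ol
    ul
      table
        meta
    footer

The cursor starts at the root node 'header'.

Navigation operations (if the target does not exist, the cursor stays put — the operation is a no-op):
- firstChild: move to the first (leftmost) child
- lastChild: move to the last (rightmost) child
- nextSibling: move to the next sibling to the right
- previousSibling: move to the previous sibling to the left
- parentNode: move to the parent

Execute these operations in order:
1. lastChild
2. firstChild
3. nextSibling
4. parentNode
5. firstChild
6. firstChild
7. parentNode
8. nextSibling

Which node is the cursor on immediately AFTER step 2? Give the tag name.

After 1 (lastChild): ol
After 2 (firstChild): ul

Answer: ul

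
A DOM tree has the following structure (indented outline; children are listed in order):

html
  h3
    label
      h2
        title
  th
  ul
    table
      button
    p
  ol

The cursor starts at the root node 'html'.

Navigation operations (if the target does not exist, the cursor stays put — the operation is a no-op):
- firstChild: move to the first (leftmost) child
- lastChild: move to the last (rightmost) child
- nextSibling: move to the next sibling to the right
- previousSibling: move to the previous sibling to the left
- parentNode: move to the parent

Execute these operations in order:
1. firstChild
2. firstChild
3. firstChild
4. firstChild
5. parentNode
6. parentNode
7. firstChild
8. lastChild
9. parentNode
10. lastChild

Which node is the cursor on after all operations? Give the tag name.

After 1 (firstChild): h3
After 2 (firstChild): label
After 3 (firstChild): h2
After 4 (firstChild): title
After 5 (parentNode): h2
After 6 (parentNode): label
After 7 (firstChild): h2
After 8 (lastChild): title
After 9 (parentNode): h2
After 10 (lastChild): title

Answer: title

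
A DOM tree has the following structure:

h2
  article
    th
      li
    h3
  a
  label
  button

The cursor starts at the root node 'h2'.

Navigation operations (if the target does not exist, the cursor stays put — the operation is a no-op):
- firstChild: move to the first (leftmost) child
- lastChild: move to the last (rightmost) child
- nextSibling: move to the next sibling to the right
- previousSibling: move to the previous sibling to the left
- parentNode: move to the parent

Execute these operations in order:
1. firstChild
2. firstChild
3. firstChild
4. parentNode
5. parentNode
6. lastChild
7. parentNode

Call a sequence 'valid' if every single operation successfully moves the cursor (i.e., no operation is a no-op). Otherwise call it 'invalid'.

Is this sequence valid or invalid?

Answer: valid

Derivation:
After 1 (firstChild): article
After 2 (firstChild): th
After 3 (firstChild): li
After 4 (parentNode): th
After 5 (parentNode): article
After 6 (lastChild): h3
After 7 (parentNode): article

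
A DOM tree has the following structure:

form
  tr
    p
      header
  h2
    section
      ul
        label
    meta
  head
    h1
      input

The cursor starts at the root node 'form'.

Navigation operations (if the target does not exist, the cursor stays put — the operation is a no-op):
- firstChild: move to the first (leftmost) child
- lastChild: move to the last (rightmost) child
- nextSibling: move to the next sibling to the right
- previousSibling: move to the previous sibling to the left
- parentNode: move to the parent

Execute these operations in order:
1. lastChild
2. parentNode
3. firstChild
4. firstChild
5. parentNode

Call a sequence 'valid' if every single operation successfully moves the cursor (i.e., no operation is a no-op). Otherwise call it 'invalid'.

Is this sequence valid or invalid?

Answer: valid

Derivation:
After 1 (lastChild): head
After 2 (parentNode): form
After 3 (firstChild): tr
After 4 (firstChild): p
After 5 (parentNode): tr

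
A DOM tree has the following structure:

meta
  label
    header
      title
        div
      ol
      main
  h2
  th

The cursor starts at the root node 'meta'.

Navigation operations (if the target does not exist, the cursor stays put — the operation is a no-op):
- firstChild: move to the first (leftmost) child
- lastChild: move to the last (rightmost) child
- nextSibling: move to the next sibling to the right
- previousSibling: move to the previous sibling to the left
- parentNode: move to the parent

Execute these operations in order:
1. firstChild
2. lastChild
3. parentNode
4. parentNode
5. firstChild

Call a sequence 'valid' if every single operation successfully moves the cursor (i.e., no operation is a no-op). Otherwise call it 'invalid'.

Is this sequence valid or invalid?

After 1 (firstChild): label
After 2 (lastChild): header
After 3 (parentNode): label
After 4 (parentNode): meta
After 5 (firstChild): label

Answer: valid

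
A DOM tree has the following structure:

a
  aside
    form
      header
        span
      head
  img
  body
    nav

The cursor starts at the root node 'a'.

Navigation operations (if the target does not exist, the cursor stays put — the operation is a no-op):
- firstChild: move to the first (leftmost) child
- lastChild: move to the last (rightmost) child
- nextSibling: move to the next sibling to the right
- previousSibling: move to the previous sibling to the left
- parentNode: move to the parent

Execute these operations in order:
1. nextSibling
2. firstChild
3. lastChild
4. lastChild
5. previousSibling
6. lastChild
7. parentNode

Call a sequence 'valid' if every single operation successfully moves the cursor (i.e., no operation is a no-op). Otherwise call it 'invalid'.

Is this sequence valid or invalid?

After 1 (nextSibling): a (no-op, stayed)
After 2 (firstChild): aside
After 3 (lastChild): form
After 4 (lastChild): head
After 5 (previousSibling): header
After 6 (lastChild): span
After 7 (parentNode): header

Answer: invalid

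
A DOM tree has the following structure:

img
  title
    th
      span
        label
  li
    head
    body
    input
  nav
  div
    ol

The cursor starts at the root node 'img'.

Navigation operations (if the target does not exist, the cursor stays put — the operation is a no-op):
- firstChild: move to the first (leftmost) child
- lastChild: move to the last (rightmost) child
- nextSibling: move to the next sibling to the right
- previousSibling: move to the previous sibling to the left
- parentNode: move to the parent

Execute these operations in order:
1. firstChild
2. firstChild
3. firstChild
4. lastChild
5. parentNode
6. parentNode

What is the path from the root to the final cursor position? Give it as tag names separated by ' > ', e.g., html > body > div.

Answer: img > title > th

Derivation:
After 1 (firstChild): title
After 2 (firstChild): th
After 3 (firstChild): span
After 4 (lastChild): label
After 5 (parentNode): span
After 6 (parentNode): th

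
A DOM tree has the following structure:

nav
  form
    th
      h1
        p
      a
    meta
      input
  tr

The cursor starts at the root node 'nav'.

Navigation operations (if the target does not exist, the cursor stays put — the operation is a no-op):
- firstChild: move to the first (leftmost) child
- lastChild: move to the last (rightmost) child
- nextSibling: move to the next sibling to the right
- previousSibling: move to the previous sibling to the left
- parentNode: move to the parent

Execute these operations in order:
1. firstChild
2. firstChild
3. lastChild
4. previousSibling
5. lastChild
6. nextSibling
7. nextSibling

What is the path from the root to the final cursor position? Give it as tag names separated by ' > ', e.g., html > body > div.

After 1 (firstChild): form
After 2 (firstChild): th
After 3 (lastChild): a
After 4 (previousSibling): h1
After 5 (lastChild): p
After 6 (nextSibling): p (no-op, stayed)
After 7 (nextSibling): p (no-op, stayed)

Answer: nav > form > th > h1 > p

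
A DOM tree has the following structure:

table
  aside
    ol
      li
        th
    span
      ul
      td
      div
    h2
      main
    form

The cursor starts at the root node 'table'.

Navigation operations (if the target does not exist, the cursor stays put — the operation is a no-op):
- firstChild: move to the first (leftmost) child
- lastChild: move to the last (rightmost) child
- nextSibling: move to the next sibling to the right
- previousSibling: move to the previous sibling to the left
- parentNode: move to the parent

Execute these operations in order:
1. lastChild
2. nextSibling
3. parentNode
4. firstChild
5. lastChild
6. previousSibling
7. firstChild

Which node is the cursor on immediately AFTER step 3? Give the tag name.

Answer: table

Derivation:
After 1 (lastChild): aside
After 2 (nextSibling): aside (no-op, stayed)
After 3 (parentNode): table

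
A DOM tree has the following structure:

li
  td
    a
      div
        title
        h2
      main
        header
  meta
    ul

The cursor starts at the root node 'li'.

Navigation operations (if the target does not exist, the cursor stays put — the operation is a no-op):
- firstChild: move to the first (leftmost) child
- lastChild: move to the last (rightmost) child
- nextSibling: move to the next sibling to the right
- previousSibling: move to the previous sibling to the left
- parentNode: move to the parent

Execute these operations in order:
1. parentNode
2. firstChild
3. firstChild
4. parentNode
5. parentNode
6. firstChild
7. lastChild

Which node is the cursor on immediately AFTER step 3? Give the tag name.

After 1 (parentNode): li (no-op, stayed)
After 2 (firstChild): td
After 3 (firstChild): a

Answer: a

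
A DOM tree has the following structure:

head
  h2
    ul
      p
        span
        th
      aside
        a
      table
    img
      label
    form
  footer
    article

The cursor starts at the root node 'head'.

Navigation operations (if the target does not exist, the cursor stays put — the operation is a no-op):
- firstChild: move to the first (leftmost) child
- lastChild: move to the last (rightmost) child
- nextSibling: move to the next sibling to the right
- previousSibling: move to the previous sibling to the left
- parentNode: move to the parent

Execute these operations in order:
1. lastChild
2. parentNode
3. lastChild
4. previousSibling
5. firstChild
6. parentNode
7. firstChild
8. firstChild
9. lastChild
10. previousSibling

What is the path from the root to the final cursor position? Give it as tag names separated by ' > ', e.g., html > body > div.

After 1 (lastChild): footer
After 2 (parentNode): head
After 3 (lastChild): footer
After 4 (previousSibling): h2
After 5 (firstChild): ul
After 6 (parentNode): h2
After 7 (firstChild): ul
After 8 (firstChild): p
After 9 (lastChild): th
After 10 (previousSibling): span

Answer: head > h2 > ul > p > span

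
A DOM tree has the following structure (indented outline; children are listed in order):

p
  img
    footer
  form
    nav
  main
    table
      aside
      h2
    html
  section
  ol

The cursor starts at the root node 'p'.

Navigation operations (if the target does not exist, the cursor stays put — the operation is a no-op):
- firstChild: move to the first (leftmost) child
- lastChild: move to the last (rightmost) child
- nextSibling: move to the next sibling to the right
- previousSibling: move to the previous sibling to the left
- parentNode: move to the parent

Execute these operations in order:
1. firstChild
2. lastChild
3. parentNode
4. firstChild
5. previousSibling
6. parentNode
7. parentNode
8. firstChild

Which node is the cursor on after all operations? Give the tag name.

Answer: img

Derivation:
After 1 (firstChild): img
After 2 (lastChild): footer
After 3 (parentNode): img
After 4 (firstChild): footer
After 5 (previousSibling): footer (no-op, stayed)
After 6 (parentNode): img
After 7 (parentNode): p
After 8 (firstChild): img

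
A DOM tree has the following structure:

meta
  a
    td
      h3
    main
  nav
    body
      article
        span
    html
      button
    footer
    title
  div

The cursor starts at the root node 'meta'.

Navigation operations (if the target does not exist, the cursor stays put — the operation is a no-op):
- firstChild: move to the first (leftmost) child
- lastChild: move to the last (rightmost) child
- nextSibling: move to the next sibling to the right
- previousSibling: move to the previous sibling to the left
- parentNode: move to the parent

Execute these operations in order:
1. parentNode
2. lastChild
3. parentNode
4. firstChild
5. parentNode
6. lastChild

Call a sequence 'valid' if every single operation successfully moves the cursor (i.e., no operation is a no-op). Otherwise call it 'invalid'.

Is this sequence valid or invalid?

Answer: invalid

Derivation:
After 1 (parentNode): meta (no-op, stayed)
After 2 (lastChild): div
After 3 (parentNode): meta
After 4 (firstChild): a
After 5 (parentNode): meta
After 6 (lastChild): div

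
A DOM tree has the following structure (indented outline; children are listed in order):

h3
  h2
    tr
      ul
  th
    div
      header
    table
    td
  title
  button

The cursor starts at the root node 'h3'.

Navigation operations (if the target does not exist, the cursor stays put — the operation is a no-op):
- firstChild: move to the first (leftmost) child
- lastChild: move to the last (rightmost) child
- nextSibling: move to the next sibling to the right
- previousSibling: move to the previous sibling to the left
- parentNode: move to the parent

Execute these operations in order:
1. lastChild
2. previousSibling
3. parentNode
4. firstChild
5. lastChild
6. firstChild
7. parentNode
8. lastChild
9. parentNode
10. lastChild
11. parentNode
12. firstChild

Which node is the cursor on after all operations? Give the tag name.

Answer: ul

Derivation:
After 1 (lastChild): button
After 2 (previousSibling): title
After 3 (parentNode): h3
After 4 (firstChild): h2
After 5 (lastChild): tr
After 6 (firstChild): ul
After 7 (parentNode): tr
After 8 (lastChild): ul
After 9 (parentNode): tr
After 10 (lastChild): ul
After 11 (parentNode): tr
After 12 (firstChild): ul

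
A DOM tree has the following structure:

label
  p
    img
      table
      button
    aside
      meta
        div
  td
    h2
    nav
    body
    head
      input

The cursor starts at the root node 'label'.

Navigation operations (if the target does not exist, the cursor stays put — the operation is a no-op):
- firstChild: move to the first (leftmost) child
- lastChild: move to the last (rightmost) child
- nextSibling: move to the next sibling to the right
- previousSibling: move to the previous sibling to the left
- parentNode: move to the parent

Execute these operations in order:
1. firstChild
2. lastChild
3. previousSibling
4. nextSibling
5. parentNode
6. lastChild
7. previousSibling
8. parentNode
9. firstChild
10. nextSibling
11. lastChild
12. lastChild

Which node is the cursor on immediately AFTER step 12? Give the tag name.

Answer: div

Derivation:
After 1 (firstChild): p
After 2 (lastChild): aside
After 3 (previousSibling): img
After 4 (nextSibling): aside
After 5 (parentNode): p
After 6 (lastChild): aside
After 7 (previousSibling): img
After 8 (parentNode): p
After 9 (firstChild): img
After 10 (nextSibling): aside
After 11 (lastChild): meta
After 12 (lastChild): div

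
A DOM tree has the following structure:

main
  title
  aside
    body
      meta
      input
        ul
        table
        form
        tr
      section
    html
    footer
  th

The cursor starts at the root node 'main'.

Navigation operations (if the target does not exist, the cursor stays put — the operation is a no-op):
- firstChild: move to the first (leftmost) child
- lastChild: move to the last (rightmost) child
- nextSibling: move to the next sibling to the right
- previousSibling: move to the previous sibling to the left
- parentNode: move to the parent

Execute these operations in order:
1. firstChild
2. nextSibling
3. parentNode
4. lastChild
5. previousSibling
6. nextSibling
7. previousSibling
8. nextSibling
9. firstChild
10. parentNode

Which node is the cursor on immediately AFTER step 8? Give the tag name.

Answer: th

Derivation:
After 1 (firstChild): title
After 2 (nextSibling): aside
After 3 (parentNode): main
After 4 (lastChild): th
After 5 (previousSibling): aside
After 6 (nextSibling): th
After 7 (previousSibling): aside
After 8 (nextSibling): th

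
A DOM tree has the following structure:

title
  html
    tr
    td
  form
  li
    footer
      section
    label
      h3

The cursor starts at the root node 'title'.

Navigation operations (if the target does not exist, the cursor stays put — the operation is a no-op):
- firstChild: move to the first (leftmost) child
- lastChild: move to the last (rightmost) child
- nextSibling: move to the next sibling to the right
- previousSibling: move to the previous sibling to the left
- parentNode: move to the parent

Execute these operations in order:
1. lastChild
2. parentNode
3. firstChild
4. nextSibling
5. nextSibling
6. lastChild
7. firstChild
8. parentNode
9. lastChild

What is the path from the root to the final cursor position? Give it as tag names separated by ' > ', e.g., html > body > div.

Answer: title > li > label > h3

Derivation:
After 1 (lastChild): li
After 2 (parentNode): title
After 3 (firstChild): html
After 4 (nextSibling): form
After 5 (nextSibling): li
After 6 (lastChild): label
After 7 (firstChild): h3
After 8 (parentNode): label
After 9 (lastChild): h3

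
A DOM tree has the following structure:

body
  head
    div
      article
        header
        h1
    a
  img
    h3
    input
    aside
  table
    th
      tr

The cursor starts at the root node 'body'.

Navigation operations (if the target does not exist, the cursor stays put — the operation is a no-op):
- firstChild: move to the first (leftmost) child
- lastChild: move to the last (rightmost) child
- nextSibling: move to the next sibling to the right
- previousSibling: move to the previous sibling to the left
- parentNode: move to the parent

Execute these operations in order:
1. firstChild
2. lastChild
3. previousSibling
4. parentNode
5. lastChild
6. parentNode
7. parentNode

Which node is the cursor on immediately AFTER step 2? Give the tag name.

Answer: a

Derivation:
After 1 (firstChild): head
After 2 (lastChild): a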